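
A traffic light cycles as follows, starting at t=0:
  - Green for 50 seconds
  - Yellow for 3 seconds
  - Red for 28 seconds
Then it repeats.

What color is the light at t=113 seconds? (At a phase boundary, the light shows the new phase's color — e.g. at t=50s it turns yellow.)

Cycle length = 50 + 3 + 28 = 81s
t = 113, phase_t = 113 mod 81 = 32
32 < 50 (green end) → GREEN

Answer: green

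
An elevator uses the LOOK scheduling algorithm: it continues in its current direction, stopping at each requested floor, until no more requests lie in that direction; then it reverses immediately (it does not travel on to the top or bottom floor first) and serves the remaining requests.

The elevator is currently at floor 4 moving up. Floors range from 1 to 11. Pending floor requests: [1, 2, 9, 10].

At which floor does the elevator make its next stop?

Answer: 9

Derivation:
Current floor: 4, direction: up
Requests above: [9, 10]
Requests below: [1, 2]
Moving up and requests lie above → nearest above is min([9, 10]) = 9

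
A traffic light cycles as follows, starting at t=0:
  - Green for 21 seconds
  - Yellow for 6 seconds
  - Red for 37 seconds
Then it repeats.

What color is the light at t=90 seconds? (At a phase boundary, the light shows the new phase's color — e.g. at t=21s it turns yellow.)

Answer: yellow

Derivation:
Cycle length = 21 + 6 + 37 = 64s
t = 90, phase_t = 90 mod 64 = 26
21 <= 26 < 27 (yellow end) → YELLOW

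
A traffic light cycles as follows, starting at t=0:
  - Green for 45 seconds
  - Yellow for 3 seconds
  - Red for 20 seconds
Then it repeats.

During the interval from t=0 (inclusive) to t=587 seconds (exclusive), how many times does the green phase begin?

Cycle = 45+3+20 = 68s
green phase starts at t = k*68 + 0 for k=0,1,2,...
Need k*68+0 < 587 → k < 8.632
k ∈ {0, ..., 8} → 9 starts

Answer: 9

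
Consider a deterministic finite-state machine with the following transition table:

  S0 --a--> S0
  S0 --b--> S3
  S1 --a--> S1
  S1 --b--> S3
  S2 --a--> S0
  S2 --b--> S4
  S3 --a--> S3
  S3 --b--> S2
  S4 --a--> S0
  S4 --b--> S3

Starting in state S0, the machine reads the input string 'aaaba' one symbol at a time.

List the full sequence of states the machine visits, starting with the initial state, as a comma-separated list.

Start: S0
  read 'a': S0 --a--> S0
  read 'a': S0 --a--> S0
  read 'a': S0 --a--> S0
  read 'b': S0 --b--> S3
  read 'a': S3 --a--> S3

Answer: S0, S0, S0, S0, S3, S3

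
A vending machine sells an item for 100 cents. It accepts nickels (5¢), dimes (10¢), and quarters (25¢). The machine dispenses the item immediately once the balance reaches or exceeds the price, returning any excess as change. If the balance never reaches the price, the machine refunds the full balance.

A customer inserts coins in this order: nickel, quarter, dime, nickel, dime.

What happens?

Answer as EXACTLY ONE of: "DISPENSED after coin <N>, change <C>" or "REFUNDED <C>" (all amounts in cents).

Price: 100¢
Coin 1 (nickel, 5¢): balance = 5¢
Coin 2 (quarter, 25¢): balance = 30¢
Coin 3 (dime, 10¢): balance = 40¢
Coin 4 (nickel, 5¢): balance = 45¢
Coin 5 (dime, 10¢): balance = 55¢
All coins inserted, balance 55¢ < price 100¢ → REFUND 55¢

Answer: REFUNDED 55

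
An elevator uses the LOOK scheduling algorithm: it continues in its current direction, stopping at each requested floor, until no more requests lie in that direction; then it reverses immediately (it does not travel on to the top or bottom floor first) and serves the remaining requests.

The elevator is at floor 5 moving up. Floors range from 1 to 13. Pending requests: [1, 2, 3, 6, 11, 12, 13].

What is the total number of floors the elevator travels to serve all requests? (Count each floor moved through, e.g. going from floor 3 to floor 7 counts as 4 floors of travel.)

Answer: 20

Derivation:
Start at floor 5 moving up, LOOK stop order: [6, 11, 12, 13, 3, 2, 1]
  5 → 6: |6-5| = 1, total = 1
  6 → 11: |11-6| = 5, total = 6
  11 → 12: |12-11| = 1, total = 7
  12 → 13: |13-12| = 1, total = 8
  13 → 3: |3-13| = 10, total = 18
  3 → 2: |2-3| = 1, total = 19
  2 → 1: |1-2| = 1, total = 20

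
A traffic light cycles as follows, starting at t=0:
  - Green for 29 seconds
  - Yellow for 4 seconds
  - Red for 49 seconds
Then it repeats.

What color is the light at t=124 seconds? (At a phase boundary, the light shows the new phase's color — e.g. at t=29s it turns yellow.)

Cycle length = 29 + 4 + 49 = 82s
t = 124, phase_t = 124 mod 82 = 42
42 >= 33 → RED

Answer: red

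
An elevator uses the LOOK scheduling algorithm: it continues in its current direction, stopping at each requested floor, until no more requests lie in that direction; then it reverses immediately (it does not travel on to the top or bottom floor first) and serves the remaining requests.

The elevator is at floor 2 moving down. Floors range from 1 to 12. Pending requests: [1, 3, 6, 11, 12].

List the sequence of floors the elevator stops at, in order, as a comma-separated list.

Current: 2, moving DOWN
Serve below first (descending): [1]
Then reverse, serve above (ascending): [3, 6, 11, 12]

Answer: 1, 3, 6, 11, 12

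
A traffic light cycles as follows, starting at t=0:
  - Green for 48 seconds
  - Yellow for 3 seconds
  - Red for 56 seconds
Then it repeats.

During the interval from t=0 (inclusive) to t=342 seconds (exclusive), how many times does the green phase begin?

Answer: 4

Derivation:
Cycle = 48+3+56 = 107s
green phase starts at t = k*107 + 0 for k=0,1,2,...
Need k*107+0 < 342 → k < 3.196
k ∈ {0, ..., 3} → 4 starts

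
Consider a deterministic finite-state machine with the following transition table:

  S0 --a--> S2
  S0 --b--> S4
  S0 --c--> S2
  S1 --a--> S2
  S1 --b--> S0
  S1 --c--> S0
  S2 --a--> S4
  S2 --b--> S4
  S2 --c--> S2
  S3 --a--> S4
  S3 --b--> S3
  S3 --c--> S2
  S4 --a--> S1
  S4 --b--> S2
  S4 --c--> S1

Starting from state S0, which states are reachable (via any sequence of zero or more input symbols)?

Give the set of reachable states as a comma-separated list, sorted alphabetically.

BFS from S0:
  visit S0: S0--a-->S2 (new), S0--b-->S4 (new), S0--c-->S2 (seen)
  visit S2: S2--a-->S4 (seen), S2--b-->S4 (seen), S2--c-->S2 (seen)
  visit S4: S4--a-->S1 (new), S4--b-->S2 (seen), S4--c-->S1 (seen)
  visit S1: S1--a-->S2 (seen), S1--b-->S0 (seen), S1--c-->S0 (seen)

Answer: S0, S1, S2, S4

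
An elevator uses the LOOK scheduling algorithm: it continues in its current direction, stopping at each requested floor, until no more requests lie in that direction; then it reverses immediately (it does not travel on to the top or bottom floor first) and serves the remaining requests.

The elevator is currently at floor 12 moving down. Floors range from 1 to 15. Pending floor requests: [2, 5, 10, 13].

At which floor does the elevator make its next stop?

Current floor: 12, direction: down
Requests above: [13]
Requests below: [2, 5, 10]
Moving down and requests lie below → nearest below is max([2, 5, 10]) = 10

Answer: 10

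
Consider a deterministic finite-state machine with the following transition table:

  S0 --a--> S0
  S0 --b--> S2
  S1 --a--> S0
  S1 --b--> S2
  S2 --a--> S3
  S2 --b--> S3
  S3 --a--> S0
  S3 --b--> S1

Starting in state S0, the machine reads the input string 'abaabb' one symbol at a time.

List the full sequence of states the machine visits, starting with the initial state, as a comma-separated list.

Answer: S0, S0, S2, S3, S0, S2, S3

Derivation:
Start: S0
  read 'a': S0 --a--> S0
  read 'b': S0 --b--> S2
  read 'a': S2 --a--> S3
  read 'a': S3 --a--> S0
  read 'b': S0 --b--> S2
  read 'b': S2 --b--> S3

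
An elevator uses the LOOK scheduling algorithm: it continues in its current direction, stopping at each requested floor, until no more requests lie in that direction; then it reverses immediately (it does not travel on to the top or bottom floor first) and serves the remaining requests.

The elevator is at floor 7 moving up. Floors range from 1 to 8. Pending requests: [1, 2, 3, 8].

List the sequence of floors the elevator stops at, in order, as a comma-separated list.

Answer: 8, 3, 2, 1

Derivation:
Current: 7, moving UP
Serve above first (ascending): [8]
Then reverse, serve below (descending): [3, 2, 1]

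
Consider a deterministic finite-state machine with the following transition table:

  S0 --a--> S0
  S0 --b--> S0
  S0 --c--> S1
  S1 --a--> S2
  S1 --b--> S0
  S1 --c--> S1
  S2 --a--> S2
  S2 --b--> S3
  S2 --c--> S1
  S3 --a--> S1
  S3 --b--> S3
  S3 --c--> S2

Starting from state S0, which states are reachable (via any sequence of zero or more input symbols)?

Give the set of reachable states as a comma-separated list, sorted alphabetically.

Answer: S0, S1, S2, S3

Derivation:
BFS from S0:
  visit S0: S0--a-->S0 (seen), S0--b-->S0 (seen), S0--c-->S1 (new)
  visit S1: S1--a-->S2 (new), S1--b-->S0 (seen), S1--c-->S1 (seen)
  visit S2: S2--a-->S2 (seen), S2--b-->S3 (new), S2--c-->S1 (seen)
  visit S3: S3--a-->S1 (seen), S3--b-->S3 (seen), S3--c-->S2 (seen)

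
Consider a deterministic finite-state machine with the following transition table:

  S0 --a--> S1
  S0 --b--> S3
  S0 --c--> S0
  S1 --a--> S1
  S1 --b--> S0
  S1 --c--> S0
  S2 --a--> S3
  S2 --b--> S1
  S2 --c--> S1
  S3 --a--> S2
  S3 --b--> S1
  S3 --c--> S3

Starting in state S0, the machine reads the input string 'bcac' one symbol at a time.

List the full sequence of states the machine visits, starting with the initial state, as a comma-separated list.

Start: S0
  read 'b': S0 --b--> S3
  read 'c': S3 --c--> S3
  read 'a': S3 --a--> S2
  read 'c': S2 --c--> S1

Answer: S0, S3, S3, S2, S1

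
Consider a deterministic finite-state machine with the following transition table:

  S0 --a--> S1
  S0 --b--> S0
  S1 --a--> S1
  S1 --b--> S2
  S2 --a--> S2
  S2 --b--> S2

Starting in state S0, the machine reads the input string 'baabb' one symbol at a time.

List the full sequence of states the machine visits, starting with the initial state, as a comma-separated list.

Answer: S0, S0, S1, S1, S2, S2

Derivation:
Start: S0
  read 'b': S0 --b--> S0
  read 'a': S0 --a--> S1
  read 'a': S1 --a--> S1
  read 'b': S1 --b--> S2
  read 'b': S2 --b--> S2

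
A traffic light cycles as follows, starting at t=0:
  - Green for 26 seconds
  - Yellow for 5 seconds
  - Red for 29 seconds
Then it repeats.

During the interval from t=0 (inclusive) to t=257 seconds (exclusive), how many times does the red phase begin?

Answer: 4

Derivation:
Cycle = 26+5+29 = 60s
red phase starts at t = k*60 + 31 for k=0,1,2,...
Need k*60+31 < 257 → k < 3.767
k ∈ {0, ..., 3} → 4 starts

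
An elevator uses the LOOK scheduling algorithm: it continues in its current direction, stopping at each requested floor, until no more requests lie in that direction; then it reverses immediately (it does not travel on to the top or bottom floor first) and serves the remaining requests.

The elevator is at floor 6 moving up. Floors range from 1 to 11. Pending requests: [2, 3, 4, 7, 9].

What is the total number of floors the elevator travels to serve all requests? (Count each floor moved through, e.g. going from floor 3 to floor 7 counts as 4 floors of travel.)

Answer: 10

Derivation:
Start at floor 6 moving up, LOOK stop order: [7, 9, 4, 3, 2]
  6 → 7: |7-6| = 1, total = 1
  7 → 9: |9-7| = 2, total = 3
  9 → 4: |4-9| = 5, total = 8
  4 → 3: |3-4| = 1, total = 9
  3 → 2: |2-3| = 1, total = 10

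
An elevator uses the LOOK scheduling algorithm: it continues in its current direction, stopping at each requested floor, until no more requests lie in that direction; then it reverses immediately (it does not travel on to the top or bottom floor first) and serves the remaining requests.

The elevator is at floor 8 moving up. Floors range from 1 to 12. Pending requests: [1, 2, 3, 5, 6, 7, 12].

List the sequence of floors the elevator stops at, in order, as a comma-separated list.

Answer: 12, 7, 6, 5, 3, 2, 1

Derivation:
Current: 8, moving UP
Serve above first (ascending): [12]
Then reverse, serve below (descending): [7, 6, 5, 3, 2, 1]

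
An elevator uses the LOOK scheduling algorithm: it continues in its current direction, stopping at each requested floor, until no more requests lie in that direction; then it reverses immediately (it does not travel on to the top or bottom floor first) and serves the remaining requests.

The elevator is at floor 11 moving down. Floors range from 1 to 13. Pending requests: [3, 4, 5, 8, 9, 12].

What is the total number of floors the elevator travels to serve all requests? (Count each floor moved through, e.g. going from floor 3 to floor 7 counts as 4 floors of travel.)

Answer: 17

Derivation:
Start at floor 11 moving down, LOOK stop order: [9, 8, 5, 4, 3, 12]
  11 → 9: |9-11| = 2, total = 2
  9 → 8: |8-9| = 1, total = 3
  8 → 5: |5-8| = 3, total = 6
  5 → 4: |4-5| = 1, total = 7
  4 → 3: |3-4| = 1, total = 8
  3 → 12: |12-3| = 9, total = 17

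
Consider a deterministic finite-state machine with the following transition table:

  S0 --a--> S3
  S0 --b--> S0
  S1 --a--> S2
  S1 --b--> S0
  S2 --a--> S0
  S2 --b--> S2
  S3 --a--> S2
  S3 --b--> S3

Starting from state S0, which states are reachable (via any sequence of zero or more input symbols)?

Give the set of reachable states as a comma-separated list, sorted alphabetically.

BFS from S0:
  visit S0: S0--a-->S3 (new), S0--b-->S0 (seen)
  visit S3: S3--a-->S2 (new), S3--b-->S3 (seen)
  visit S2: S2--a-->S0 (seen), S2--b-->S2 (seen)

Answer: S0, S2, S3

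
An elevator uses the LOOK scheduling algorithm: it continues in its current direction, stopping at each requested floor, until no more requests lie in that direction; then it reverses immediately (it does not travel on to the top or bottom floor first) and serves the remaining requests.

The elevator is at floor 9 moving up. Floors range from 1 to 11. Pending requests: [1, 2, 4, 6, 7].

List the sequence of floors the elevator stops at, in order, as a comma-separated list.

Current: 9, moving UP
Serve above first (ascending): []
Then reverse, serve below (descending): [7, 6, 4, 2, 1]

Answer: 7, 6, 4, 2, 1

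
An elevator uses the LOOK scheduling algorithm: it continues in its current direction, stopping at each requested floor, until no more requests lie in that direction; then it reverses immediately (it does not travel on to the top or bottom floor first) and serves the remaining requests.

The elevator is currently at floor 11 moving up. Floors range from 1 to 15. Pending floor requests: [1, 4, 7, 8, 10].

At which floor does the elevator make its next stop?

Current floor: 11, direction: up
Requests above: []
Requests below: [1, 4, 7, 8, 10]
Moving up but no requests above → reverse; nearest below is max([1, 4, 7, 8, 10]) = 10

Answer: 10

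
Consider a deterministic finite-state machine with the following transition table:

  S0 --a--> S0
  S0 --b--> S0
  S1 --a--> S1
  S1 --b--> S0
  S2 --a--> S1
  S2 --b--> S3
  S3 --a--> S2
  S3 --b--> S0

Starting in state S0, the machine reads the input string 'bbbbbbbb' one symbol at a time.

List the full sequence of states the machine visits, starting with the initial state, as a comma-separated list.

Start: S0
  read 'b': S0 --b--> S0
  read 'b': S0 --b--> S0
  read 'b': S0 --b--> S0
  read 'b': S0 --b--> S0
  read 'b': S0 --b--> S0
  read 'b': S0 --b--> S0
  read 'b': S0 --b--> S0
  read 'b': S0 --b--> S0

Answer: S0, S0, S0, S0, S0, S0, S0, S0, S0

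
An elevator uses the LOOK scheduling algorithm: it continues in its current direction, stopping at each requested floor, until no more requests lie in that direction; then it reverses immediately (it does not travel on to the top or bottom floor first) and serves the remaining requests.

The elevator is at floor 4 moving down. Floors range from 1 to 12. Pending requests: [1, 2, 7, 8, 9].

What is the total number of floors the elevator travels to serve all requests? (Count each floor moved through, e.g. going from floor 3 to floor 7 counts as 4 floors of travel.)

Start at floor 4 moving down, LOOK stop order: [2, 1, 7, 8, 9]
  4 → 2: |2-4| = 2, total = 2
  2 → 1: |1-2| = 1, total = 3
  1 → 7: |7-1| = 6, total = 9
  7 → 8: |8-7| = 1, total = 10
  8 → 9: |9-8| = 1, total = 11

Answer: 11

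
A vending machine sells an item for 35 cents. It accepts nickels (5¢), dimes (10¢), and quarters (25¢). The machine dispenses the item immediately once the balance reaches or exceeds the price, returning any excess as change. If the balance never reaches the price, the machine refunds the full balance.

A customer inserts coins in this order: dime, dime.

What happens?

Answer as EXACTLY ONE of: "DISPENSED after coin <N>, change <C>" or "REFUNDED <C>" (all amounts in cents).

Price: 35¢
Coin 1 (dime, 10¢): balance = 10¢
Coin 2 (dime, 10¢): balance = 20¢
All coins inserted, balance 20¢ < price 35¢ → REFUND 20¢

Answer: REFUNDED 20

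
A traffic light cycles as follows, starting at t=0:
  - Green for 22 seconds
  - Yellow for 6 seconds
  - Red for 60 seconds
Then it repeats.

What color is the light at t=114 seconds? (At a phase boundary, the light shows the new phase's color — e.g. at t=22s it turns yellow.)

Answer: yellow

Derivation:
Cycle length = 22 + 6 + 60 = 88s
t = 114, phase_t = 114 mod 88 = 26
22 <= 26 < 28 (yellow end) → YELLOW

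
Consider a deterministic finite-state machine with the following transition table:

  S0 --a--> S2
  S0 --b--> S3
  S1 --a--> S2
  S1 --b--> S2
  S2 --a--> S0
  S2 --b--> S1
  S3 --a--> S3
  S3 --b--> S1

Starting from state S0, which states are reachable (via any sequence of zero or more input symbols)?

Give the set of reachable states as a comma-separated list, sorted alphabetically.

Answer: S0, S1, S2, S3

Derivation:
BFS from S0:
  visit S0: S0--a-->S2 (new), S0--b-->S3 (new)
  visit S2: S2--a-->S0 (seen), S2--b-->S1 (new)
  visit S3: S3--a-->S3 (seen), S3--b-->S1 (seen)
  visit S1: S1--a-->S2 (seen), S1--b-->S2 (seen)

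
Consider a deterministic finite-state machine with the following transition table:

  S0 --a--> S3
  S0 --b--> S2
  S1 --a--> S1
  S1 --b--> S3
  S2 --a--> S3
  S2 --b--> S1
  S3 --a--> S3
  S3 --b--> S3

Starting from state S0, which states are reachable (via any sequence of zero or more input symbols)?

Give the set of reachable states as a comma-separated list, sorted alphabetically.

BFS from S0:
  visit S0: S0--a-->S3 (new), S0--b-->S2 (new)
  visit S3: S3--a-->S3 (seen), S3--b-->S3 (seen)
  visit S2: S2--a-->S3 (seen), S2--b-->S1 (new)
  visit S1: S1--a-->S1 (seen), S1--b-->S3 (seen)

Answer: S0, S1, S2, S3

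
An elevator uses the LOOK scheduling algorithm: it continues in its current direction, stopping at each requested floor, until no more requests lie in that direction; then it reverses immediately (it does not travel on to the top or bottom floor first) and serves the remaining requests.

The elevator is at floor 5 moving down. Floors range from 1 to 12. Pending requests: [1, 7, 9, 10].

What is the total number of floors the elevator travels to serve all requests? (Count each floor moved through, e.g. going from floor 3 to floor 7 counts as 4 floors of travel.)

Start at floor 5 moving down, LOOK stop order: [1, 7, 9, 10]
  5 → 1: |1-5| = 4, total = 4
  1 → 7: |7-1| = 6, total = 10
  7 → 9: |9-7| = 2, total = 12
  9 → 10: |10-9| = 1, total = 13

Answer: 13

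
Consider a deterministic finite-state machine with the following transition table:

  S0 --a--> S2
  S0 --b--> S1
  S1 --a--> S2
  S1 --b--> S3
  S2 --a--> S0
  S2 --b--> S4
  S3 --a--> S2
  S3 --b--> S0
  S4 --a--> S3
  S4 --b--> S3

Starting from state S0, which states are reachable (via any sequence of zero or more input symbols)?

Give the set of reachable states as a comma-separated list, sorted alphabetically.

Answer: S0, S1, S2, S3, S4

Derivation:
BFS from S0:
  visit S0: S0--a-->S2 (new), S0--b-->S1 (new)
  visit S2: S2--a-->S0 (seen), S2--b-->S4 (new)
  visit S1: S1--a-->S2 (seen), S1--b-->S3 (new)
  visit S4: S4--a-->S3 (seen), S4--b-->S3 (seen)
  visit S3: S3--a-->S2 (seen), S3--b-->S0 (seen)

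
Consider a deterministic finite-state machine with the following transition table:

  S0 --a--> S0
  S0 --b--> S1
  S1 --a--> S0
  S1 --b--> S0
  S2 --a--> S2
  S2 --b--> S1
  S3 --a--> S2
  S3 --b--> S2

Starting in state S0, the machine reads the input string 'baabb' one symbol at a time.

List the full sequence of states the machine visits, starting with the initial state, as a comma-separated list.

Answer: S0, S1, S0, S0, S1, S0

Derivation:
Start: S0
  read 'b': S0 --b--> S1
  read 'a': S1 --a--> S0
  read 'a': S0 --a--> S0
  read 'b': S0 --b--> S1
  read 'b': S1 --b--> S0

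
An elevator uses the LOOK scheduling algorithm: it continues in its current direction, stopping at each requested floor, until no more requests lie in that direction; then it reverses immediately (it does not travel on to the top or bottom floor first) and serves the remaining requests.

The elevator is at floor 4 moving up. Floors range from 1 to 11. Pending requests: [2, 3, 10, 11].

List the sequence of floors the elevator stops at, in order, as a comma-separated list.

Answer: 10, 11, 3, 2

Derivation:
Current: 4, moving UP
Serve above first (ascending): [10, 11]
Then reverse, serve below (descending): [3, 2]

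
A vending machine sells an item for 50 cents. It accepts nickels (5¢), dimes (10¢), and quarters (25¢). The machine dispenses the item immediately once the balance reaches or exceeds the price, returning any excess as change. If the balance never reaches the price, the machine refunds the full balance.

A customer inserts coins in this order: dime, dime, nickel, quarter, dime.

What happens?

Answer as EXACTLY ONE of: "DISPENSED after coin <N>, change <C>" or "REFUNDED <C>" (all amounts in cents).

Answer: DISPENSED after coin 4, change 0

Derivation:
Price: 50¢
Coin 1 (dime, 10¢): balance = 10¢
Coin 2 (dime, 10¢): balance = 20¢
Coin 3 (nickel, 5¢): balance = 25¢
Coin 4 (quarter, 25¢): balance = 50¢
  → balance >= price → DISPENSE, change = 50 - 50 = 0¢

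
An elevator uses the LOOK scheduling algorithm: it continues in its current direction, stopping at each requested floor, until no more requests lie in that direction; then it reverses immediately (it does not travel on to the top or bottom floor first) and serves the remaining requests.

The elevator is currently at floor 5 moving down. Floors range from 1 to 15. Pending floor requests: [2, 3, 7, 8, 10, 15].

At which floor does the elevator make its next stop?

Answer: 3

Derivation:
Current floor: 5, direction: down
Requests above: [7, 8, 10, 15]
Requests below: [2, 3]
Moving down and requests lie below → nearest below is max([2, 3]) = 3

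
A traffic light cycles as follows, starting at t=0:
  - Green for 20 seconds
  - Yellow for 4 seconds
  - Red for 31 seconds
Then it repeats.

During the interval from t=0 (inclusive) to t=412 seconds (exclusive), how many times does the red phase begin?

Answer: 8

Derivation:
Cycle = 20+4+31 = 55s
red phase starts at t = k*55 + 24 for k=0,1,2,...
Need k*55+24 < 412 → k < 7.055
k ∈ {0, ..., 7} → 8 starts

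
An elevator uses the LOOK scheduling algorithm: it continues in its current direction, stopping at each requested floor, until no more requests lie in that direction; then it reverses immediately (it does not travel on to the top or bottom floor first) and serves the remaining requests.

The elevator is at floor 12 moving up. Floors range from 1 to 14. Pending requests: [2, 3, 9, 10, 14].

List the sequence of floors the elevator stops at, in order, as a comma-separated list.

Answer: 14, 10, 9, 3, 2

Derivation:
Current: 12, moving UP
Serve above first (ascending): [14]
Then reverse, serve below (descending): [10, 9, 3, 2]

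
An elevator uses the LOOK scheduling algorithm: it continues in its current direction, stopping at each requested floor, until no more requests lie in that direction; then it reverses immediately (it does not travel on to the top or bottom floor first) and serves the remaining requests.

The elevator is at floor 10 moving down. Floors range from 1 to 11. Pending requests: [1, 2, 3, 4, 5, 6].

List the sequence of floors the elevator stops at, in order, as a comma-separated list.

Current: 10, moving DOWN
Serve below first (descending): [6, 5, 4, 3, 2, 1]
Then reverse, serve above (ascending): []

Answer: 6, 5, 4, 3, 2, 1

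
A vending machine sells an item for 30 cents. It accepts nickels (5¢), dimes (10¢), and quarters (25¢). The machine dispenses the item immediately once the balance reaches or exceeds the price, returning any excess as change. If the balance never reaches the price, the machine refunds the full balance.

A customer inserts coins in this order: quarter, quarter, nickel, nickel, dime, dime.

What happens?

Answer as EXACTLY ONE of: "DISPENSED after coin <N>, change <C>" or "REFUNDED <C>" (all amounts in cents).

Answer: DISPENSED after coin 2, change 20

Derivation:
Price: 30¢
Coin 1 (quarter, 25¢): balance = 25¢
Coin 2 (quarter, 25¢): balance = 50¢
  → balance >= price → DISPENSE, change = 50 - 30 = 20¢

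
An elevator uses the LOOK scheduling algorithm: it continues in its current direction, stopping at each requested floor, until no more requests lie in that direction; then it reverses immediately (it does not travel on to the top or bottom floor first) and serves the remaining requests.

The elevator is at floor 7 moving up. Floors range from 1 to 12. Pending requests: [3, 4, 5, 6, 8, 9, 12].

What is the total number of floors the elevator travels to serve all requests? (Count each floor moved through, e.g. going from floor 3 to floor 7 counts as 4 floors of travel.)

Answer: 14

Derivation:
Start at floor 7 moving up, LOOK stop order: [8, 9, 12, 6, 5, 4, 3]
  7 → 8: |8-7| = 1, total = 1
  8 → 9: |9-8| = 1, total = 2
  9 → 12: |12-9| = 3, total = 5
  12 → 6: |6-12| = 6, total = 11
  6 → 5: |5-6| = 1, total = 12
  5 → 4: |4-5| = 1, total = 13
  4 → 3: |3-4| = 1, total = 14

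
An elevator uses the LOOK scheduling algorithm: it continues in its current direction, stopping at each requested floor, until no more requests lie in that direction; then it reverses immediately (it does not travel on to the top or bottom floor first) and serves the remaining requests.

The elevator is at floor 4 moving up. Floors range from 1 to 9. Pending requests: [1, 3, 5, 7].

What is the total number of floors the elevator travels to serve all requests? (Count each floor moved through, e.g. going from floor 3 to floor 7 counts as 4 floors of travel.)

Start at floor 4 moving up, LOOK stop order: [5, 7, 3, 1]
  4 → 5: |5-4| = 1, total = 1
  5 → 7: |7-5| = 2, total = 3
  7 → 3: |3-7| = 4, total = 7
  3 → 1: |1-3| = 2, total = 9

Answer: 9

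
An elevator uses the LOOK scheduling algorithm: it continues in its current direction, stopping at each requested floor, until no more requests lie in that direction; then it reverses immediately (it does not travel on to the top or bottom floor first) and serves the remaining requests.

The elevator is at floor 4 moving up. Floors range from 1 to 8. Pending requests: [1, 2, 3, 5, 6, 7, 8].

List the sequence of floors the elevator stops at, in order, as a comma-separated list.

Answer: 5, 6, 7, 8, 3, 2, 1

Derivation:
Current: 4, moving UP
Serve above first (ascending): [5, 6, 7, 8]
Then reverse, serve below (descending): [3, 2, 1]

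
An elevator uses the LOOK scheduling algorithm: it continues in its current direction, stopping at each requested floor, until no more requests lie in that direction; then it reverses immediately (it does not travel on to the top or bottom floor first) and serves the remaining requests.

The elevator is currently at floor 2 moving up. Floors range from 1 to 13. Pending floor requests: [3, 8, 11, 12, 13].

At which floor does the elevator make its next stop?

Answer: 3

Derivation:
Current floor: 2, direction: up
Requests above: [3, 8, 11, 12, 13]
Requests below: []
Moving up and requests lie above → nearest above is min([3, 8, 11, 12, 13]) = 3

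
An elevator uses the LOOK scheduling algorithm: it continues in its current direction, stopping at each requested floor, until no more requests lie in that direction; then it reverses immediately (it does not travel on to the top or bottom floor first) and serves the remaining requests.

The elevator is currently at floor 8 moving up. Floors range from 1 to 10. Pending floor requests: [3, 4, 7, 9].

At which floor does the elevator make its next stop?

Current floor: 8, direction: up
Requests above: [9]
Requests below: [3, 4, 7]
Moving up and requests lie above → nearest above is min([9]) = 9

Answer: 9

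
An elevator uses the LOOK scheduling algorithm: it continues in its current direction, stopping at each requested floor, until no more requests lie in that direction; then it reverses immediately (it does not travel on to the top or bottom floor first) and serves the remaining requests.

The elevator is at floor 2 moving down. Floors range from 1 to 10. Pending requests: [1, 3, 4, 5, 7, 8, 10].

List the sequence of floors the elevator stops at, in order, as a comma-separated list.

Current: 2, moving DOWN
Serve below first (descending): [1]
Then reverse, serve above (ascending): [3, 4, 5, 7, 8, 10]

Answer: 1, 3, 4, 5, 7, 8, 10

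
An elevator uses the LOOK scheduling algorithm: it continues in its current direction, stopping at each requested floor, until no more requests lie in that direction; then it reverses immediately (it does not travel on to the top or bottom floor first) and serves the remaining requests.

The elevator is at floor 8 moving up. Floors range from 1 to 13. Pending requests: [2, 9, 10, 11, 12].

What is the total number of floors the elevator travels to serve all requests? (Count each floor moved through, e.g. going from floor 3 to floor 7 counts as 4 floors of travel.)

Answer: 14

Derivation:
Start at floor 8 moving up, LOOK stop order: [9, 10, 11, 12, 2]
  8 → 9: |9-8| = 1, total = 1
  9 → 10: |10-9| = 1, total = 2
  10 → 11: |11-10| = 1, total = 3
  11 → 12: |12-11| = 1, total = 4
  12 → 2: |2-12| = 10, total = 14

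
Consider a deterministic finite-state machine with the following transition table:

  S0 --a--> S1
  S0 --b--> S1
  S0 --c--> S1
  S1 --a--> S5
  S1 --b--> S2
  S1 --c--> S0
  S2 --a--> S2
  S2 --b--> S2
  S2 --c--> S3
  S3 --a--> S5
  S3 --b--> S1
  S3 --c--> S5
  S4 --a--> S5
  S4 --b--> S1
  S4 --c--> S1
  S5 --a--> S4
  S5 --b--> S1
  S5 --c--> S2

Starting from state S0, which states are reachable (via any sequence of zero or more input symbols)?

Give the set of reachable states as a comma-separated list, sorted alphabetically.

BFS from S0:
  visit S0: S0--a-->S1 (new), S0--b-->S1 (seen), S0--c-->S1 (seen)
  visit S1: S1--a-->S5 (new), S1--b-->S2 (new), S1--c-->S0 (seen)
  visit S5: S5--a-->S4 (new), S5--b-->S1 (seen), S5--c-->S2 (seen)
  visit S2: S2--a-->S2 (seen), S2--b-->S2 (seen), S2--c-->S3 (new)
  visit S4: S4--a-->S5 (seen), S4--b-->S1 (seen), S4--c-->S1 (seen)
  visit S3: S3--a-->S5 (seen), S3--b-->S1 (seen), S3--c-->S5 (seen)

Answer: S0, S1, S2, S3, S4, S5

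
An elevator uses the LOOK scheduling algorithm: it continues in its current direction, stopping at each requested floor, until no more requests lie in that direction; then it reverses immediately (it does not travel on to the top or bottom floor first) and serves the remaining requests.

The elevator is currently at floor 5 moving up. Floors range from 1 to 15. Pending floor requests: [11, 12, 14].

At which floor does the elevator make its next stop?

Current floor: 5, direction: up
Requests above: [11, 12, 14]
Requests below: []
Moving up and requests lie above → nearest above is min([11, 12, 14]) = 11

Answer: 11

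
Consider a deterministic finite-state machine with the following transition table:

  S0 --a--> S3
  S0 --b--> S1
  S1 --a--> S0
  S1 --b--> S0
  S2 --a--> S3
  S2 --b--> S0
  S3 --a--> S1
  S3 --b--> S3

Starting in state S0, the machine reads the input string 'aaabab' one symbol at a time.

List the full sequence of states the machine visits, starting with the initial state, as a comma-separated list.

Start: S0
  read 'a': S0 --a--> S3
  read 'a': S3 --a--> S1
  read 'a': S1 --a--> S0
  read 'b': S0 --b--> S1
  read 'a': S1 --a--> S0
  read 'b': S0 --b--> S1

Answer: S0, S3, S1, S0, S1, S0, S1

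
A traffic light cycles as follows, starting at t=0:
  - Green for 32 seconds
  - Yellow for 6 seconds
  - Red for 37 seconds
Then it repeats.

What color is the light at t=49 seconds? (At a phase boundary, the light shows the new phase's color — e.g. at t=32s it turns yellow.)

Cycle length = 32 + 6 + 37 = 75s
t = 49, phase_t = 49 mod 75 = 49
49 >= 38 → RED

Answer: red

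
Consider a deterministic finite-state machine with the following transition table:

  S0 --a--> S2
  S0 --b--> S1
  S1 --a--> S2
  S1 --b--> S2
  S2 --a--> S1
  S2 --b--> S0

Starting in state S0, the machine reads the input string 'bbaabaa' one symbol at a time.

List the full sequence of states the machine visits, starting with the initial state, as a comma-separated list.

Answer: S0, S1, S2, S1, S2, S0, S2, S1

Derivation:
Start: S0
  read 'b': S0 --b--> S1
  read 'b': S1 --b--> S2
  read 'a': S2 --a--> S1
  read 'a': S1 --a--> S2
  read 'b': S2 --b--> S0
  read 'a': S0 --a--> S2
  read 'a': S2 --a--> S1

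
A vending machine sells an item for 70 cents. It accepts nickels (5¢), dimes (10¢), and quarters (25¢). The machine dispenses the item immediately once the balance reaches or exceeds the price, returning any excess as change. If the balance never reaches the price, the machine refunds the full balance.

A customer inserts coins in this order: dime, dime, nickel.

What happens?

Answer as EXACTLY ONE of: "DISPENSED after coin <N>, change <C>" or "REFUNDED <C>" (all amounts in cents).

Price: 70¢
Coin 1 (dime, 10¢): balance = 10¢
Coin 2 (dime, 10¢): balance = 20¢
Coin 3 (nickel, 5¢): balance = 25¢
All coins inserted, balance 25¢ < price 70¢ → REFUND 25¢

Answer: REFUNDED 25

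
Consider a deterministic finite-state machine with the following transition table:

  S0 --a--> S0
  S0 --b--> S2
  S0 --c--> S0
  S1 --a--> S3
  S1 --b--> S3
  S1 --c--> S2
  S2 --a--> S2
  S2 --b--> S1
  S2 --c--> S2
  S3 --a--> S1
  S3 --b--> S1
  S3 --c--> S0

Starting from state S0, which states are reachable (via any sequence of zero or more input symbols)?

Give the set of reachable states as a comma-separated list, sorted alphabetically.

Answer: S0, S1, S2, S3

Derivation:
BFS from S0:
  visit S0: S0--a-->S0 (seen), S0--b-->S2 (new), S0--c-->S0 (seen)
  visit S2: S2--a-->S2 (seen), S2--b-->S1 (new), S2--c-->S2 (seen)
  visit S1: S1--a-->S3 (new), S1--b-->S3 (seen), S1--c-->S2 (seen)
  visit S3: S3--a-->S1 (seen), S3--b-->S1 (seen), S3--c-->S0 (seen)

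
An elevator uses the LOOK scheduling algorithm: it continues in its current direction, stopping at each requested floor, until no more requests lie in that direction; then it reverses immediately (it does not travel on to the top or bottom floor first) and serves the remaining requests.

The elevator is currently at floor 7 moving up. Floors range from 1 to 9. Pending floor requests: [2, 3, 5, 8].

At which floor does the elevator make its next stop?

Answer: 8

Derivation:
Current floor: 7, direction: up
Requests above: [8]
Requests below: [2, 3, 5]
Moving up and requests lie above → nearest above is min([8]) = 8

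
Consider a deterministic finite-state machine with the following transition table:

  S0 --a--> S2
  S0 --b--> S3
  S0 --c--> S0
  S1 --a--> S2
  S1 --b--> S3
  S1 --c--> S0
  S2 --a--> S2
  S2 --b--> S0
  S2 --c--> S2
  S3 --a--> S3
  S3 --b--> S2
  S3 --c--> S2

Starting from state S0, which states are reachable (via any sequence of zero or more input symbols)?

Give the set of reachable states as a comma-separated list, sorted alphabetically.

Answer: S0, S2, S3

Derivation:
BFS from S0:
  visit S0: S0--a-->S2 (new), S0--b-->S3 (new), S0--c-->S0 (seen)
  visit S2: S2--a-->S2 (seen), S2--b-->S0 (seen), S2--c-->S2 (seen)
  visit S3: S3--a-->S3 (seen), S3--b-->S2 (seen), S3--c-->S2 (seen)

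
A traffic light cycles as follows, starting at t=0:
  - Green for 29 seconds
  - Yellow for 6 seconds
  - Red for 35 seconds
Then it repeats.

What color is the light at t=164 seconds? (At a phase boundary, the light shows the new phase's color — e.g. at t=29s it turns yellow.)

Cycle length = 29 + 6 + 35 = 70s
t = 164, phase_t = 164 mod 70 = 24
24 < 29 (green end) → GREEN

Answer: green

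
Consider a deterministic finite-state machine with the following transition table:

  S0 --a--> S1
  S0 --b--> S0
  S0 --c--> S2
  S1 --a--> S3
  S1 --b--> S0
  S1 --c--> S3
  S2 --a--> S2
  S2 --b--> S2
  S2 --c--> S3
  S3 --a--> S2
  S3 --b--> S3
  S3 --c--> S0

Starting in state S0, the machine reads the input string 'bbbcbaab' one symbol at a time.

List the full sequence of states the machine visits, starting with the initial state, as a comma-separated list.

Answer: S0, S0, S0, S0, S2, S2, S2, S2, S2

Derivation:
Start: S0
  read 'b': S0 --b--> S0
  read 'b': S0 --b--> S0
  read 'b': S0 --b--> S0
  read 'c': S0 --c--> S2
  read 'b': S2 --b--> S2
  read 'a': S2 --a--> S2
  read 'a': S2 --a--> S2
  read 'b': S2 --b--> S2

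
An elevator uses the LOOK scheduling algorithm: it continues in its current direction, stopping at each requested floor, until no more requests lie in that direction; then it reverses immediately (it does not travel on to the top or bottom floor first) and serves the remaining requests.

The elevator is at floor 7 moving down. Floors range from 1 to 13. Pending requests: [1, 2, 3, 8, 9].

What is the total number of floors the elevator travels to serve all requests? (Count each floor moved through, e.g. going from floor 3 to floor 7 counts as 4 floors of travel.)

Start at floor 7 moving down, LOOK stop order: [3, 2, 1, 8, 9]
  7 → 3: |3-7| = 4, total = 4
  3 → 2: |2-3| = 1, total = 5
  2 → 1: |1-2| = 1, total = 6
  1 → 8: |8-1| = 7, total = 13
  8 → 9: |9-8| = 1, total = 14

Answer: 14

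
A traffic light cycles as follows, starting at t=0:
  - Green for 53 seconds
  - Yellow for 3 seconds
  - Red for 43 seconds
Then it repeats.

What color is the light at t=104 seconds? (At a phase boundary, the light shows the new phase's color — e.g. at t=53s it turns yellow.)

Cycle length = 53 + 3 + 43 = 99s
t = 104, phase_t = 104 mod 99 = 5
5 < 53 (green end) → GREEN

Answer: green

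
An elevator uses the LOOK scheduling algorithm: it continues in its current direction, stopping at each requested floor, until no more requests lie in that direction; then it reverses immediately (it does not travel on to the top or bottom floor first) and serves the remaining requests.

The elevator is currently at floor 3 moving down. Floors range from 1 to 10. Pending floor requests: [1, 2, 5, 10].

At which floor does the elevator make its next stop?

Current floor: 3, direction: down
Requests above: [5, 10]
Requests below: [1, 2]
Moving down and requests lie below → nearest below is max([1, 2]) = 2

Answer: 2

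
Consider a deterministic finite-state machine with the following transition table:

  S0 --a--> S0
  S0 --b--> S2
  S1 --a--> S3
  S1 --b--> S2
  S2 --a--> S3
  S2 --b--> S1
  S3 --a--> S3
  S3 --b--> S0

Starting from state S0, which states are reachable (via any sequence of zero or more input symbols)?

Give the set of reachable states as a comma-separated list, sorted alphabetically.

BFS from S0:
  visit S0: S0--a-->S0 (seen), S0--b-->S2 (new)
  visit S2: S2--a-->S3 (new), S2--b-->S1 (new)
  visit S3: S3--a-->S3 (seen), S3--b-->S0 (seen)
  visit S1: S1--a-->S3 (seen), S1--b-->S2 (seen)

Answer: S0, S1, S2, S3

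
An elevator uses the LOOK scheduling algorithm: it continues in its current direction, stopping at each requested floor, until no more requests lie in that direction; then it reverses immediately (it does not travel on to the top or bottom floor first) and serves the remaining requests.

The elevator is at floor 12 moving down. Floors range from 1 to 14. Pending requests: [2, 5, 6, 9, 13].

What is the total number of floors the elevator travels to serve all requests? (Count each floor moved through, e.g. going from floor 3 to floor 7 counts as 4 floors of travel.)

Start at floor 12 moving down, LOOK stop order: [9, 6, 5, 2, 13]
  12 → 9: |9-12| = 3, total = 3
  9 → 6: |6-9| = 3, total = 6
  6 → 5: |5-6| = 1, total = 7
  5 → 2: |2-5| = 3, total = 10
  2 → 13: |13-2| = 11, total = 21

Answer: 21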